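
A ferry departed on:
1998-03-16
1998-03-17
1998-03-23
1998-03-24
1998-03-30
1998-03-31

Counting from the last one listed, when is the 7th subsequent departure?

1998-04-27

The gap pattern 1, 6, 1, 6, 1 repeats every 2 events.
These are the Mondays and Tuesdays of each week.
Next Monday: 1998-04-06.
The following Tuesday is 1998-04-07.
Next Monday: 1998-04-13.
Next Tuesday: 1998-04-14.
The following Monday is 1998-04-20.
The following Tuesday is 1998-04-21.
The following Monday is 1998-04-27.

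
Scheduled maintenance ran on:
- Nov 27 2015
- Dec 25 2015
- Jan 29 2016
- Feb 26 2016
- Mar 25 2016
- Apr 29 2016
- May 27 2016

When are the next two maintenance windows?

Jun 24 2016, Jul 29 2016

All Fridays; the gaps (28, 35, 28, 28, 35, 28) vary with month length.
This is the last Friday of each month.
Last Friday of June 2016: Jun 24 2016.
July 2016 ends with Friday Jul 29 2016.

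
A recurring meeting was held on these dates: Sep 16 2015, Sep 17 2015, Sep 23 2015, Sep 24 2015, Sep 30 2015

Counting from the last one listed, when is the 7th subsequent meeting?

The gap pattern 1, 6, 1, 6 repeats every 2 events.
These are the Wednesdays and Thursdays of each week.
Next Thursday: Oct 1 2015.
The following Wednesday is Oct 7 2015.
The following Thursday is Oct 8 2015.
Next Wednesday: Oct 14 2015.
Next Thursday: Oct 15 2015.
The following Wednesday is Oct 21 2015.
Next Thursday: Oct 22 2015.

Oct 22 2015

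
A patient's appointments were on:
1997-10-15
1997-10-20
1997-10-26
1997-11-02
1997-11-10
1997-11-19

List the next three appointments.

Intervals are 5, 6, 7, 8, 9 days — an arithmetic progression with common difference 1.
Next gap: 10 days. 1997-11-19 + 10 days = 1997-11-29.
Next gap: 11 days. 1997-11-29 + 11 days = 1997-12-10.
Next gap: 12 days. 1997-12-10 + 12 days = 1997-12-22.

1997-11-29, 1997-12-10, 1997-12-22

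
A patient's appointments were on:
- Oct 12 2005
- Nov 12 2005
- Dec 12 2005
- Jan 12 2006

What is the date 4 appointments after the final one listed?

May 12 2006

Gaps: 31, 30, 31 days — not constant. Every event is on the 12th of the month.
Pattern: the 12th of each month.
Next: February 2006 → Feb 12 2006.
March 2006: Mar 12 2006.
Next: April 2006 → Apr 12 2006.
May 2006: May 12 2006.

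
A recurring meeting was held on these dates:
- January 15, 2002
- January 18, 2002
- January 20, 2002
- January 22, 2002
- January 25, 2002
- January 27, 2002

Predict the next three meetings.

January 29, 2002; February 1, 2002; February 3, 2002

Every event lands on a Tuesday or Friday or Sunday (gaps cycle 3, 2, 2, 3, 2).
So the schedule is: every Tuesday, Friday and Sunday.
The following Tuesday is January 29, 2002.
Next Friday: February 1, 2002.
The following Sunday is February 3, 2002.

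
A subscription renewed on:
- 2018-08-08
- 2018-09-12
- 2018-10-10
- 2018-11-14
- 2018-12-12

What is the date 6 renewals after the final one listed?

2019-06-12

Gaps: 35, 28, 35, 28 days — a mix of 28 and 35. Every date is a Wednesday.
Each is the 2nd Wednesday of its month.
2nd Wednesday of January 2019: 2019-01-09.
2nd Wednesday of February 2019: 2019-02-13.
2nd Wednesday of March 2019: 2019-03-13.
April 2019 — 2nd Wednesday is 2019-04-10.
May 2019 — 2nd Wednesday is 2019-05-08.
2nd Wednesday of June 2019: 2019-06-12.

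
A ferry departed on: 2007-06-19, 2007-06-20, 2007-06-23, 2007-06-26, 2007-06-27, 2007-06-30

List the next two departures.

Every event lands on a Tuesday or Wednesday or Saturday (gaps cycle 1, 3, 3, 1, 3).
So the schedule is: every Tuesday, Wednesday and Saturday.
Next Tuesday: 2007-07-03.
The following Wednesday is 2007-07-04.

2007-07-03, 2007-07-04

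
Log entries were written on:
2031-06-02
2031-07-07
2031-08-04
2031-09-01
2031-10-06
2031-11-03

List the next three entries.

These are Mondays at 28- or 35-day spacing (35, 28, 28, 35, 28).
The pattern: 1st Monday of the month.
1st Monday of December 2031: 2031-12-01.
January 2032 — 1st Monday is 2032-01-05.
February 2032 — 1st Monday is 2032-02-02.

2031-12-01, 2032-01-05, 2032-02-02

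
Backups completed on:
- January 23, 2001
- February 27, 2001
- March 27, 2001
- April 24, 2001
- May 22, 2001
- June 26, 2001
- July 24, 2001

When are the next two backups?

August 28, 2001; September 25, 2001

Gaps: 35, 28, 28, 28, 35, 28 days — a mix of 28 and 35. Every date is a Tuesday.
Each is the 4th Tuesday of its month.
August 2001 — 4th Tuesday is August 28, 2001.
September 2001 — 4th Tuesday is September 25, 2001.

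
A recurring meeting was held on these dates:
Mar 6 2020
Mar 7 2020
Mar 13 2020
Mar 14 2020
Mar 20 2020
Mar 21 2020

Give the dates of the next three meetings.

The gap pattern 1, 6, 1, 6, 1 repeats every 2 events.
These are the Fridays and Saturdays of each week.
The following Friday is Mar 27 2020.
Next Saturday: Mar 28 2020.
Next Friday: Apr 3 2020.

Mar 27 2020, Mar 28 2020, Apr 3 2020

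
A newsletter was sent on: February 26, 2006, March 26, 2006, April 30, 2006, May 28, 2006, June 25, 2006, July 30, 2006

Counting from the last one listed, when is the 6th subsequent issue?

January 28, 2007

These are Sundays with 28, 35, 28, 28, 35-day gaps.
Each is the final Sunday of its month — April 30, 2006 is past the 28th, so '4th Sunday' doesn't fit.
August 2006 ends with Sunday August 27, 2006.
September 2006 ends with Sunday September 24, 2006.
Last Sunday of October 2006: October 29, 2006.
November 2006 ends with Sunday November 26, 2006.
December 2006 ends with Sunday December 31, 2006.
Last Sunday of January 2007: January 28, 2007.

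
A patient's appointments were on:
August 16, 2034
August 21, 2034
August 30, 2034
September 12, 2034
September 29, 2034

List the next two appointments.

The spacing grows by 4 each time: 5, 9, 13, 17 days.
Next gap: 21 days. September 29, 2034 + 21 days = October 20, 2034.
Next gap: 25 days. October 20, 2034 + 25 days = November 14, 2034.

October 20, 2034; November 14, 2034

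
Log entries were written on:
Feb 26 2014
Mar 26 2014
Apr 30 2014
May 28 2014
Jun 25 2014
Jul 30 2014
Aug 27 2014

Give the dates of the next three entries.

Sep 24 2014, Oct 29 2014, Nov 26 2014

Every date is a Wednesday; gaps 28, 35, 28, 28, 35, 28 days.
Each is the last Wednesday of its month (at least one falls on the 29th or later, ruling out '4th Wednesday').
Last Wednesday of September 2014: Sep 24 2014.
Last Wednesday of October 2014: Oct 29 2014.
Last Wednesday of November 2014: Nov 26 2014.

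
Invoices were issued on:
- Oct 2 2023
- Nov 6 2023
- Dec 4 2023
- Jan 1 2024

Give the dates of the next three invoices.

These are Mondays at 28- or 35-day spacing (35, 28, 28).
The pattern: 1st Monday of the month.
1st Monday of February 2024: Feb 5 2024.
1st Monday of March 2024: Mar 4 2024.
April 2024 — 1st Monday is Apr 1 2024.

Feb 5 2024, Mar 4 2024, Apr 1 2024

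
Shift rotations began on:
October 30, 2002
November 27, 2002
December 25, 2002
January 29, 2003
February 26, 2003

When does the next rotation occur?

March 26, 2003

All Wednesdays; the gaps (28, 28, 35, 28) vary with month length.
This is the last Wednesday of each month.
Last Wednesday of March 2003: March 26, 2003.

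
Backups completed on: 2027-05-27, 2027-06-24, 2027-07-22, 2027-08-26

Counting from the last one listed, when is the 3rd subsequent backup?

Gaps: 28, 28, 35 days — a mix of 28 and 35. Every date is a Thursday.
Each is the 4th Thursday of its month.
September 2027 — 4th Thursday is 2027-09-23.
October 2027 — 4th Thursday is 2027-10-28.
November 2027 — 4th Thursday is 2027-11-25.

2027-11-25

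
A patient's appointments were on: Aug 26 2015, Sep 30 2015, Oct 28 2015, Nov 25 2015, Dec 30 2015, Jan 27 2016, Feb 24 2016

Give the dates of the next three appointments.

Mar 30 2016, Apr 27 2016, May 25 2016

These are Wednesdays with 35, 28, 28, 35, 28, 28-day gaps.
Each is the final Wednesday of its month — Sep 30 2015 is past the 28th, so '4th Wednesday' doesn't fit.
Last Wednesday of March 2016: Mar 30 2016.
Last Wednesday of April 2016: Apr 27 2016.
May 2016 ends with Wednesday May 25 2016.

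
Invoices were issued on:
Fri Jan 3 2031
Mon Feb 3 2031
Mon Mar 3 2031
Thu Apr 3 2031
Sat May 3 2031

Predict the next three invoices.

Tue Jun 3 2031, Thu Jul 3 2031, Sun Aug 3 2031

The day-of-month is always 3 (31, 28, 31, 30 days between events).
So this recurs on the 3rd of each month.
June 2031: Tue Jun 3 2031.
Next: July 2031 → Thu Jul 3 2031.
August 2031: Sun Aug 3 2031.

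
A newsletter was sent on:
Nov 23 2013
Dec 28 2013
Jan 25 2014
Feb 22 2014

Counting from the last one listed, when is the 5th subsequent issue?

Jul 26 2014

All dates are Saturdays, 35, 28, 28 days apart.
Specifically, the 4th Saturday of each month.
4th Saturday of March 2014: Mar 22 2014.
April 2014 — 4th Saturday is Apr 26 2014.
4th Saturday of May 2014: May 24 2014.
June 2014 — 4th Saturday is Jun 28 2014.
July 2014 — 4th Saturday is Jul 26 2014.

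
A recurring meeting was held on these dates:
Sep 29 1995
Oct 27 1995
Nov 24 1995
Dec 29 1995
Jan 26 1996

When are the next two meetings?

These are Fridays with 28, 28, 35, 28-day gaps.
Each is the final Friday of its month — Sep 29 1995 is past the 28th, so '4th Friday' doesn't fit.
February 1996 ends with Friday Feb 23 1996.
Last Friday of March 1996: Mar 29 1996.

Feb 23 1996, Mar 29 1996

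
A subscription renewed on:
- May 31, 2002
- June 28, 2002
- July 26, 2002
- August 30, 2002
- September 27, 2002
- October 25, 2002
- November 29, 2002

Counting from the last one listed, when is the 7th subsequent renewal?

June 27, 2003

These are Fridays with 28, 28, 35, 28, 28, 35-day gaps.
Each is the final Friday of its month — May 31, 2002 is past the 28th, so '4th Friday' doesn't fit.
December 2002 ends with Friday December 27, 2002.
Last Friday of January 2003: January 31, 2003.
February 2003 ends with Friday February 28, 2003.
March 2003 ends with Friday March 28, 2003.
April 2003 ends with Friday April 25, 2003.
May 2003 ends with Friday May 30, 2003.
June 2003 ends with Friday June 27, 2003.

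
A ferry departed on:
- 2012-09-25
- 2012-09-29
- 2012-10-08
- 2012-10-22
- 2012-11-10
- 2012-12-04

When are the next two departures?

Gaps: 4, 9, 14, 19, 24 days — each gap is 5 larger than the previous one.
Next gap: 29 days. 2012-12-04 + 29 days = 2013-01-02.
Next gap: 34 days. 2013-01-02 + 34 days = 2013-02-05.

2013-01-02, 2013-02-05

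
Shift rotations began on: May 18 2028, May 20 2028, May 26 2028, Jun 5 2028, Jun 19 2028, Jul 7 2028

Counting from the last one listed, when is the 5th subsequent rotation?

Dec 4 2028

Intervals are 2, 6, 10, 14, 18 days — an arithmetic progression with common difference 4.
Next gap: 22 days. Jul 7 2028 + 22 days = Jul 29 2028.
Next gap: 26 days. Jul 29 2028 + 26 days = Aug 24 2028.
Next gap: 30 days. Aug 24 2028 + 30 days = Sep 23 2028.
Next gap: 34 days. Sep 23 2028 + 34 days = Oct 27 2028.
Next gap: 38 days. Oct 27 2028 + 38 days = Dec 4 2028.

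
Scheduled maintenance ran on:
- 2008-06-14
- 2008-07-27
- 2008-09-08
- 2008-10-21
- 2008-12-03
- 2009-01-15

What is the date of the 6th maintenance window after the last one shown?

2009-09-30

Gaps between consecutive events: 43, 43, 43, 43, 43 days — a constant 43-day interval.
2009-01-15 + 43 days = 2009-02-27.
2009-02-27 + 43 days = 2009-04-11.
2009-04-11 + 43 days = 2009-05-24.
2009-05-24 + 43 days = 2009-07-06.
2009-07-06 + 43 days = 2009-08-18.
2009-08-18 + 43 days = 2009-09-30.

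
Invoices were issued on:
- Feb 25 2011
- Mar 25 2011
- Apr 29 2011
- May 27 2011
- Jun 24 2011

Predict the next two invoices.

Every date is a Friday; gaps 28, 35, 28, 28 days.
Each is the last Friday of its month (at least one falls on the 29th or later, ruling out '4th Friday').
Last Friday of July 2011: Jul 29 2011.
August 2011 ends with Friday Aug 26 2011.

Jul 29 2011, Aug 26 2011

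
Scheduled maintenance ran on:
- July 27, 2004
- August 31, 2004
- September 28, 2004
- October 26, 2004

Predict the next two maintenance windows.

Every date is a Tuesday; gaps 35, 28, 28 days.
Each is the last Tuesday of its month (at least one falls on the 29th or later, ruling out '4th Tuesday').
November 2004 ends with Tuesday November 30, 2004.
Last Tuesday of December 2004: December 28, 2004.

November 30, 2004; December 28, 2004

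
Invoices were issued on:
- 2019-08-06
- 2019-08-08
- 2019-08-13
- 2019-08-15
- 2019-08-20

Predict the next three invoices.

2019-08-22, 2019-08-27, 2019-08-29

The gap pattern 2, 5, 2, 5 repeats every 2 events.
These are the Tuesdays and Thursdays of each week.
Next Thursday: 2019-08-22.
The following Tuesday is 2019-08-27.
Next Thursday: 2019-08-29.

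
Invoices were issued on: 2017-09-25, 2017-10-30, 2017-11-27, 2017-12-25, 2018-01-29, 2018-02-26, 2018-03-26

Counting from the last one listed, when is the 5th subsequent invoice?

These are Mondays with 35, 28, 28, 35, 28, 28-day gaps.
Each is the final Monday of its month — 2017-10-30 is past the 28th, so '4th Monday' doesn't fit.
Last Monday of April 2018: 2018-04-30.
May 2018 ends with Monday 2018-05-28.
Last Monday of June 2018: 2018-06-25.
Last Monday of July 2018: 2018-07-30.
August 2018 ends with Monday 2018-08-27.

2018-08-27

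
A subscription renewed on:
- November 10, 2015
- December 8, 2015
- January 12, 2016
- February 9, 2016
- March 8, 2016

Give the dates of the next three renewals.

Gaps: 28, 35, 28, 28 days — a mix of 28 and 35. Every date is a Tuesday.
Each is the 2nd Tuesday of its month.
April 2016 — 2nd Tuesday is April 12, 2016.
May 2016 — 2nd Tuesday is May 10, 2016.
June 2016 — 2nd Tuesday is June 14, 2016.

April 12, 2016; May 10, 2016; June 14, 2016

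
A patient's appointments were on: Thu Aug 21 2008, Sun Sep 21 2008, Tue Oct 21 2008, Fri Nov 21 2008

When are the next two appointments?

Sun Dec 21 2008, Wed Jan 21 2009

Gaps: 31, 30, 31 days — not constant. Every event is on the 21st of the month.
Pattern: the 21st of each month.
Next: December 2008 → Sun Dec 21 2008.
January 2009: Wed Jan 21 2009.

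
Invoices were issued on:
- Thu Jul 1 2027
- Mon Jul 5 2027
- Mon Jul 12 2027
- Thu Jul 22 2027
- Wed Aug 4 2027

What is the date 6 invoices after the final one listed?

The spacing grows by 3 each time: 4, 7, 10, 13 days.
Next gap: 16 days. Wed Aug 4 2027 + 16 days = Fri Aug 20 2027.
Next gap: 19 days. Fri Aug 20 2027 + 19 days = Wed Sep 8 2027.
Next gap: 22 days. Wed Sep 8 2027 + 22 days = Thu Sep 30 2027.
Next gap: 25 days. Thu Sep 30 2027 + 25 days = Mon Oct 25 2027.
Next gap: 28 days. Mon Oct 25 2027 + 28 days = Mon Nov 22 2027.
Next gap: 31 days. Mon Nov 22 2027 + 31 days = Thu Dec 23 2027.

Thu Dec 23 2027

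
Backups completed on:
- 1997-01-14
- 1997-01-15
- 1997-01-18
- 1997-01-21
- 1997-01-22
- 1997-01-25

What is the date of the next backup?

1997-01-28

Gaps: 1, 3, 3, 1, 3 days — not constant, but cyclic with period 3.
The events fall on every Tuesday, Wednesday and Saturday.
Next Tuesday: 1997-01-28.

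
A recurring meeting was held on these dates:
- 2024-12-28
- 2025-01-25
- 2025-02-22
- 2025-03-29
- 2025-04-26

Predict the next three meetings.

2025-05-31, 2025-06-28, 2025-07-26

All Saturdays; the gaps (28, 28, 35, 28) vary with month length.
This is the last Saturday of each month.
Last Saturday of May 2025: 2025-05-31.
Last Saturday of June 2025: 2025-06-28.
July 2025 ends with Saturday 2025-07-26.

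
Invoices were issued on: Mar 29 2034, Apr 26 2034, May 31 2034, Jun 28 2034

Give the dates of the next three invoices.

Jul 26 2034, Aug 30 2034, Sep 27 2034

Every date is a Wednesday; gaps 28, 35, 28 days.
Each is the last Wednesday of its month (at least one falls on the 29th or later, ruling out '4th Wednesday').
Last Wednesday of July 2034: Jul 26 2034.
August 2034 ends with Wednesday Aug 30 2034.
September 2034 ends with Wednesday Sep 27 2034.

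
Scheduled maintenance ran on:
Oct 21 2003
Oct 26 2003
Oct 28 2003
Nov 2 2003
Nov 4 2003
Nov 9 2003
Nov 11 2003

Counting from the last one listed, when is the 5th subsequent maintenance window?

Nov 30 2003

Gaps: 5, 2, 5, 2, 5, 2 days — not constant, but cyclic with period 2.
The events fall on every Tuesday and Sunday.
The following Sunday is Nov 16 2003.
The following Tuesday is Nov 18 2003.
Next Sunday: Nov 23 2003.
Next Tuesday: Nov 25 2003.
Next Sunday: Nov 30 2003.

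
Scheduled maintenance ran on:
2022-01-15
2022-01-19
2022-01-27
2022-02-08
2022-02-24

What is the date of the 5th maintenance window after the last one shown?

Intervals are 4, 8, 12, 16 days — an arithmetic progression with common difference 4.
Next gap: 20 days. 2022-02-24 + 20 days = 2022-03-16.
Next gap: 24 days. 2022-03-16 + 24 days = 2022-04-09.
Next gap: 28 days. 2022-04-09 + 28 days = 2022-05-07.
Next gap: 32 days. 2022-05-07 + 32 days = 2022-06-08.
Next gap: 36 days. 2022-06-08 + 36 days = 2022-07-14.

2022-07-14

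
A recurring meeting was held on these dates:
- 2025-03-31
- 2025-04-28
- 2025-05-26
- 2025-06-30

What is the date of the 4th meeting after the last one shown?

2025-10-27

Every date is a Monday; gaps 28, 28, 35 days.
Each is the last Monday of its month (at least one falls on the 29th or later, ruling out '4th Monday').
July 2025 ends with Monday 2025-07-28.
Last Monday of August 2025: 2025-08-25.
September 2025 ends with Monday 2025-09-29.
October 2025 ends with Monday 2025-10-27.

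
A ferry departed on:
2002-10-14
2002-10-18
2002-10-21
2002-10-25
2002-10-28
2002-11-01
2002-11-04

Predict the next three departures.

2002-11-08, 2002-11-11, 2002-11-15

Gaps: 4, 3, 4, 3, 4, 3 days — not constant, but cyclic with period 2.
The events fall on every Monday and Friday.
The following Friday is 2002-11-08.
The following Monday is 2002-11-11.
The following Friday is 2002-11-15.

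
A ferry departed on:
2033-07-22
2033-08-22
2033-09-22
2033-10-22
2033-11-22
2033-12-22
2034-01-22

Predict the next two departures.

The day-of-month is always 22 (31, 31, 30, 31, 30, 31 days between events).
So this recurs on the 22nd of each month.
February 2034: 2034-02-22.
Next: March 2034 → 2034-03-22.

2034-02-22, 2034-03-22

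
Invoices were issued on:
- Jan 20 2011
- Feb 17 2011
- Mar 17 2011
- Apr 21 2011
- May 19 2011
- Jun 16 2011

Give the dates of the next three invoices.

Jul 21 2011, Aug 18 2011, Sep 15 2011

These are Thursdays at 28- or 35-day spacing (28, 28, 35, 28, 28).
The pattern: 3rd Thursday of the month.
3rd Thursday of July 2011: Jul 21 2011.
August 2011 — 3rd Thursday is Aug 18 2011.
3rd Thursday of September 2011: Sep 15 2011.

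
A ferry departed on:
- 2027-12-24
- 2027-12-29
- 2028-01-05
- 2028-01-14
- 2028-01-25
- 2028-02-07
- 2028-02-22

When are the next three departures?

2028-03-10, 2028-03-29, 2028-04-19

The spacing grows by 2 each time: 5, 7, 9, 11, 13, 15 days.
Next gap: 17 days. 2028-02-22 + 17 days = 2028-03-10.
Next gap: 19 days. 2028-03-10 + 19 days = 2028-03-29.
Next gap: 21 days. 2028-03-29 + 21 days = 2028-04-19.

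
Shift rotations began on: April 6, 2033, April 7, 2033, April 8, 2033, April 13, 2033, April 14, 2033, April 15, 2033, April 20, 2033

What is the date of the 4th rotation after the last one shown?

Every event lands on a Wednesday or Thursday or Friday (gaps cycle 1, 1, 5, 1, 1, 5).
So the schedule is: every Wednesday, Thursday and Friday.
Next Thursday: April 21, 2033.
The following Friday is April 22, 2033.
Next Wednesday: April 27, 2033.
Next Thursday: April 28, 2033.

April 28, 2033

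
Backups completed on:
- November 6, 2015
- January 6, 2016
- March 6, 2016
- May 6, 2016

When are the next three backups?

Each date is the 6th; the gaps (61, 60, 61) track the month lengths.
The rule is the 6th of every 2 months.
Next: July 2016 → July 6, 2016.
September 2016: September 6, 2016.
Next: November 2016 → November 6, 2016.

July 6, 2016; September 6, 2016; November 6, 2016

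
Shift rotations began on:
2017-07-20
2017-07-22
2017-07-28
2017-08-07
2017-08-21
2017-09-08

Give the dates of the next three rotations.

The spacing grows by 4 each time: 2, 6, 10, 14, 18 days.
Next gap: 22 days. 2017-09-08 + 22 days = 2017-09-30.
Next gap: 26 days. 2017-09-30 + 26 days = 2017-10-26.
Next gap: 30 days. 2017-10-26 + 30 days = 2017-11-25.

2017-09-30, 2017-10-26, 2017-11-25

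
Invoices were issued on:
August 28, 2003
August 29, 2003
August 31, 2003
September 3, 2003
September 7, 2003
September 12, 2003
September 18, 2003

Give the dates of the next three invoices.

The spacing grows by 1 each time: 1, 2, 3, 4, 5, 6 days.
Next gap: 7 days. September 18, 2003 + 7 days = September 25, 2003.
Next gap: 8 days. September 25, 2003 + 8 days = October 3, 2003.
Next gap: 9 days. October 3, 2003 + 9 days = October 12, 2003.

September 25, 2003; October 3, 2003; October 12, 2003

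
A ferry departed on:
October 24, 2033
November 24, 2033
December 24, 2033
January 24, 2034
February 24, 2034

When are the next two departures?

The day-of-month is always 24 (31, 30, 31, 31 days between events).
So this recurs on the 24th of each month.
March 2034: March 24, 2034.
April 2034: April 24, 2034.

March 24, 2034; April 24, 2034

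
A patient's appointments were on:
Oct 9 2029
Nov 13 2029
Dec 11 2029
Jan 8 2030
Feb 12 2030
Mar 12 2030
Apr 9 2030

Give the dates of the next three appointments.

May 14 2030, Jun 11 2030, Jul 9 2030

All dates are Tuesdays, 35, 28, 28, 35, 28, 28 days apart.
Specifically, the 2nd Tuesday of each month.
May 2030 — 2nd Tuesday is May 14 2030.
June 2030 — 2nd Tuesday is Jun 11 2030.
July 2030 — 2nd Tuesday is Jul 9 2030.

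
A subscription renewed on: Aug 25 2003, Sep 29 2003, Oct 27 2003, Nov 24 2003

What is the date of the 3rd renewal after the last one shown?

Every date is a Monday; gaps 35, 28, 28 days.
Each is the last Monday of its month (at least one falls on the 29th or later, ruling out '4th Monday').
December 2003 ends with Monday Dec 29 2003.
January 2004 ends with Monday Jan 26 2004.
February 2004 ends with Monday Feb 23 2004.

Feb 23 2004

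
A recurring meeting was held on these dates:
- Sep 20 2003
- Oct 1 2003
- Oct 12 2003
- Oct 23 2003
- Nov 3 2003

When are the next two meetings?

Nov 14 2003, Nov 25 2003

Every event comes 11 days after the last (11, 11, 11, 11).
Nov 3 2003 + 11 days = Nov 14 2003.
Nov 14 2003 + 11 days = Nov 25 2003.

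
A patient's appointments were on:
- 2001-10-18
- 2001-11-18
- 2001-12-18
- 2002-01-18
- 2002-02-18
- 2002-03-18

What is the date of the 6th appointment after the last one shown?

2002-09-18

The day-of-month is always 18 (31, 30, 31, 31, 28 days between events).
So this recurs on the 18th of each month.
April 2002: 2002-04-18.
May 2002: 2002-05-18.
June 2002: 2002-06-18.
Next: July 2002 → 2002-07-18.
August 2002: 2002-08-18.
September 2002: 2002-09-18.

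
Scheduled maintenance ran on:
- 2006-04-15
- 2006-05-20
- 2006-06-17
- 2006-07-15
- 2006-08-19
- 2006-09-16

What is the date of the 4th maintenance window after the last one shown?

All dates are Saturdays, 35, 28, 28, 35, 28 days apart.
Specifically, the 3rd Saturday of each month.
3rd Saturday of October 2006: 2006-10-21.
November 2006 — 3rd Saturday is 2006-11-18.
December 2006 — 3rd Saturday is 2006-12-16.
January 2007 — 3rd Saturday is 2007-01-20.

2007-01-20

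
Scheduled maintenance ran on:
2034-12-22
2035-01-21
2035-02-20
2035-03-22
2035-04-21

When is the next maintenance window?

2035-05-21

Gaps between consecutive events: 30, 30, 30, 30 days — a constant 30-day interval.
2035-04-21 + 30 days = 2035-05-21.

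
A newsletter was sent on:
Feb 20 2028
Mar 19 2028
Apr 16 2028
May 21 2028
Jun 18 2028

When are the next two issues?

These are Sundays at 28- or 35-day spacing (28, 28, 35, 28).
The pattern: 3rd Sunday of the month.
July 2028 — 3rd Sunday is Jul 16 2028.
August 2028 — 3rd Sunday is Aug 20 2028.

Jul 16 2028, Aug 20 2028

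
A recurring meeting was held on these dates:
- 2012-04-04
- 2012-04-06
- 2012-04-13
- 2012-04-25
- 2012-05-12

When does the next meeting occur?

Gaps: 2, 7, 12, 17 days — each gap is 5 larger than the previous one.
Next gap: 22 days. 2012-05-12 + 22 days = 2012-06-03.

2012-06-03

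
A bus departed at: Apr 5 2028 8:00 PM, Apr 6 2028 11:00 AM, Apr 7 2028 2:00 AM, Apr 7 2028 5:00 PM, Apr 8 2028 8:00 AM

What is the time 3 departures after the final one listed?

Spacing: 15, 15, 15, 15 h — constant 15 h.
Apr 8 2028 8:00 AM + 15 h = Apr 8 2028 11:00 PM.
Apr 8 2028 11:00 PM + 15 h = Apr 9 2028 2:00 PM.
Apr 9 2028 2:00 PM + 15 h = Apr 10 2028 5:00 AM.

Apr 10 2028 5:00 AM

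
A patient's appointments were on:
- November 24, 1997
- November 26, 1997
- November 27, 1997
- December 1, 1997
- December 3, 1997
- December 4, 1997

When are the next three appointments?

December 8, 1997; December 10, 1997; December 11, 1997

The gap pattern 2, 1, 4, 2, 1 repeats every 3 events.
These are the Mondays, Wednesdays and Thursdays of each week.
Next Monday: December 8, 1997.
Next Wednesday: December 10, 1997.
The following Thursday is December 11, 1997.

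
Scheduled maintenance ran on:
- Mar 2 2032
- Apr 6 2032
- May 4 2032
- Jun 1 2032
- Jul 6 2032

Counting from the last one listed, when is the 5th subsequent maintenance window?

Gaps: 35, 28, 28, 35 days — a mix of 28 and 35. Every date is a Tuesday.
Each is the 1st Tuesday of its month.
1st Tuesday of August 2032: Aug 3 2032.
September 2032 — 1st Tuesday is Sep 7 2032.
1st Tuesday of October 2032: Oct 5 2032.
November 2032 — 1st Tuesday is Nov 2 2032.
1st Tuesday of December 2032: Dec 7 2032.

Dec 7 2032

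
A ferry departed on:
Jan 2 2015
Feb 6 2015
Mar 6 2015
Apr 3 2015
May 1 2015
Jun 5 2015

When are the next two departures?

These are Fridays at 28- or 35-day spacing (35, 28, 28, 28, 35).
The pattern: 1st Friday of the month.
1st Friday of July 2015: Jul 3 2015.
1st Friday of August 2015: Aug 7 2015.

Jul 3 2015, Aug 7 2015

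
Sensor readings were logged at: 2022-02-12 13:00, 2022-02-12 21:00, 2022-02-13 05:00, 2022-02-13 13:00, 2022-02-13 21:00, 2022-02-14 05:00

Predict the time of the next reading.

2022-02-14 13:00

Spacing: 8, 8, 8, 8, 8 h — constant 8 h.
2022-02-14 05:00 + 8 h = 2022-02-14 13:00.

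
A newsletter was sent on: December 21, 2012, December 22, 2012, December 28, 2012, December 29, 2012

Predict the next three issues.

January 4, 2013; January 5, 2013; January 11, 2013

Every event lands on a Friday or Saturday (gaps cycle 1, 6, 1).
So the schedule is: every Friday and Saturday.
Next Friday: January 4, 2013.
Next Saturday: January 5, 2013.
The following Friday is January 11, 2013.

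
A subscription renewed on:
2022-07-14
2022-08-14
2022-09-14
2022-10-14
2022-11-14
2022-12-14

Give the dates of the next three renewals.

Gaps: 31, 31, 30, 31, 30 days — not constant. Every event is on the 14th of the month.
Pattern: the 14th of each month.
Next: January 2023 → 2023-01-14.
Next: February 2023 → 2023-02-14.
Next: March 2023 → 2023-03-14.

2023-01-14, 2023-02-14, 2023-03-14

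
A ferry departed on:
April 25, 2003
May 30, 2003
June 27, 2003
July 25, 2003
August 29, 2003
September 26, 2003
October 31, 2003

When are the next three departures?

November 28, 2003; December 26, 2003; January 30, 2004

Every date is a Friday; gaps 35, 28, 28, 35, 28, 35 days.
Each is the last Friday of its month (at least one falls on the 29th or later, ruling out '4th Friday').
Last Friday of November 2003: November 28, 2003.
Last Friday of December 2003: December 26, 2003.
Last Friday of January 2004: January 30, 2004.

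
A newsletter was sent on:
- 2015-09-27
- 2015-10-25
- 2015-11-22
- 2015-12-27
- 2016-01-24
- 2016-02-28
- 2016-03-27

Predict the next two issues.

All dates are Sundays, 28, 28, 35, 28, 35, 28 days apart.
Specifically, the 4th Sunday of each month.
April 2016 — 4th Sunday is 2016-04-24.
May 2016 — 4th Sunday is 2016-05-22.

2016-04-24, 2016-05-22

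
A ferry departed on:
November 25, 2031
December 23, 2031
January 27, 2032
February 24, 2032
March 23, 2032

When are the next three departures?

April 27, 2032; May 25, 2032; June 22, 2032

Gaps: 28, 35, 28, 28 days — a mix of 28 and 35. Every date is a Tuesday.
Each is the 4th Tuesday of its month.
4th Tuesday of April 2032: April 27, 2032.
May 2032 — 4th Tuesday is May 25, 2032.
4th Tuesday of June 2032: June 22, 2032.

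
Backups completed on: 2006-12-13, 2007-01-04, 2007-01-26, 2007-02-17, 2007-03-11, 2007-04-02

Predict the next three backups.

Every event comes 22 days after the last (22, 22, 22, 22, 22).
2007-04-02 + 22 days = 2007-04-24.
2007-04-24 + 22 days = 2007-05-16.
2007-05-16 + 22 days = 2007-06-07.

2007-04-24, 2007-05-16, 2007-06-07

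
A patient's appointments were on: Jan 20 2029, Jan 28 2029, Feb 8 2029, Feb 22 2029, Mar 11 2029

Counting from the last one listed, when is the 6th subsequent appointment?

Aug 23 2029

Intervals are 8, 11, 14, 17 days — an arithmetic progression with common difference 3.
Next gap: 20 days. Mar 11 2029 + 20 days = Mar 31 2029.
Next gap: 23 days. Mar 31 2029 + 23 days = Apr 23 2029.
Next gap: 26 days. Apr 23 2029 + 26 days = May 19 2029.
Next gap: 29 days. May 19 2029 + 29 days = Jun 17 2029.
Next gap: 32 days. Jun 17 2029 + 32 days = Jul 19 2029.
Next gap: 35 days. Jul 19 2029 + 35 days = Aug 23 2029.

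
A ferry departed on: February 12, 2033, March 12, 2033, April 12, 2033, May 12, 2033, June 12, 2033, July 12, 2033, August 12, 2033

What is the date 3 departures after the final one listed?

Each date is the 12th; the gaps (28, 31, 30, 31, 30, 31) track the month lengths.
The rule is the 12th of each month.
Next: September 2033 → September 12, 2033.
October 2033: October 12, 2033.
November 2033: November 12, 2033.

November 12, 2033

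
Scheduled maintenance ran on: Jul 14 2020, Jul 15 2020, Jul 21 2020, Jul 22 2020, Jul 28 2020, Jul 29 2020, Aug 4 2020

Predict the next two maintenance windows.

Gaps: 1, 6, 1, 6, 1, 6 days — not constant, but cyclic with period 2.
The events fall on every Tuesday and Wednesday.
The following Wednesday is Aug 5 2020.
The following Tuesday is Aug 11 2020.

Aug 5 2020, Aug 11 2020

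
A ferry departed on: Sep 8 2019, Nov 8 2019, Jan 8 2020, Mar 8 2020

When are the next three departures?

May 8 2020, Jul 8 2020, Sep 8 2020

Each date is the 8th; the gaps (61, 61, 60) track the month lengths.
The rule is the 8th of every 2 months.
May 2020: May 8 2020.
July 2020: Jul 8 2020.
Next: September 2020 → Sep 8 2020.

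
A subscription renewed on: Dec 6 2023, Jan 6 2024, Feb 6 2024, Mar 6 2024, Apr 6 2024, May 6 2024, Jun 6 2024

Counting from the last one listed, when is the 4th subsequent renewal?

The day-of-month is always 6 (31, 31, 29, 31, 30, 31 days between events).
So this recurs on the 6th of each month.
Next: July 2024 → Jul 6 2024.
Next: August 2024 → Aug 6 2024.
September 2024: Sep 6 2024.
October 2024: Oct 6 2024.

Oct 6 2024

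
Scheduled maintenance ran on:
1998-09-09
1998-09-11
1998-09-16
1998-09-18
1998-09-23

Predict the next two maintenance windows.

Gaps: 2, 5, 2, 5 days — not constant, but cyclic with period 2.
The events fall on every Wednesday and Friday.
The following Friday is 1998-09-25.
The following Wednesday is 1998-09-30.

1998-09-25, 1998-09-30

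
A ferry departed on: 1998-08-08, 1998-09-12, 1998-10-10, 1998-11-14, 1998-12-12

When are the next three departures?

These are Saturdays at 28- or 35-day spacing (35, 28, 35, 28).
The pattern: 2nd Saturday of the month.
2nd Saturday of January 1999: 1999-01-09.
2nd Saturday of February 1999: 1999-02-13.
March 1999 — 2nd Saturday is 1999-03-13.

1999-01-09, 1999-02-13, 1999-03-13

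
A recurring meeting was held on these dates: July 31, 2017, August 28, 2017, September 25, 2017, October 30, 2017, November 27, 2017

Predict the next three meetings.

All Mondays; the gaps (28, 28, 35, 28) vary with month length.
This is the last Monday of each month.
Last Monday of December 2017: December 25, 2017.
Last Monday of January 2018: January 29, 2018.
Last Monday of February 2018: February 26, 2018.

December 25, 2017; January 29, 2018; February 26, 2018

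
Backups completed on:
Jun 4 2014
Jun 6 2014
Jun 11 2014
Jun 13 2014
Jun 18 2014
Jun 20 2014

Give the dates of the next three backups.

Every event lands on a Wednesday or Friday (gaps cycle 2, 5, 2, 5, 2).
So the schedule is: every Wednesday and Friday.
Next Wednesday: Jun 25 2014.
The following Friday is Jun 27 2014.
The following Wednesday is Jul 2 2014.

Jun 25 2014, Jun 27 2014, Jul 2 2014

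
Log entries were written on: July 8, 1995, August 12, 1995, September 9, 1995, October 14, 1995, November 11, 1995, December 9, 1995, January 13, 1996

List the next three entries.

Gaps: 35, 28, 35, 28, 28, 35 days — a mix of 28 and 35. Every date is a Saturday.
Each is the 2nd Saturday of its month.
2nd Saturday of February 1996: February 10, 1996.
2nd Saturday of March 1996: March 9, 1996.
2nd Saturday of April 1996: April 13, 1996.

February 10, 1996; March 9, 1996; April 13, 1996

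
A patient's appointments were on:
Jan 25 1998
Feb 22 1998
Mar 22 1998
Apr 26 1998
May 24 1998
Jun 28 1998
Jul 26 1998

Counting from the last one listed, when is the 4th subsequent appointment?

Nov 22 1998

All dates are Sundays, 28, 28, 35, 28, 35, 28 days apart.
Specifically, the 4th Sunday of each month.
4th Sunday of August 1998: Aug 23 1998.
September 1998 — 4th Sunday is Sep 27 1998.
October 1998 — 4th Sunday is Oct 25 1998.
4th Sunday of November 1998: Nov 22 1998.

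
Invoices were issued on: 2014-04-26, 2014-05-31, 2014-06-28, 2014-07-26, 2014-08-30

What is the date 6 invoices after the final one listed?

2015-02-28

These are Saturdays with 35, 28, 28, 35-day gaps.
Each is the final Saturday of its month — 2014-05-31 is past the 28th, so '4th Saturday' doesn't fit.
Last Saturday of September 2014: 2014-09-27.
Last Saturday of October 2014: 2014-10-25.
November 2014 ends with Saturday 2014-11-29.
December 2014 ends with Saturday 2014-12-27.
Last Saturday of January 2015: 2015-01-31.
February 2015 ends with Saturday 2015-02-28.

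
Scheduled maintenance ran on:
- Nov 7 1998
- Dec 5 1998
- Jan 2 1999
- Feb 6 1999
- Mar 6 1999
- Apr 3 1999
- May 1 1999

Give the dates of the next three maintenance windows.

Jun 5 1999, Jul 3 1999, Aug 7 1999

All dates are Saturdays, 28, 28, 35, 28, 28, 28 days apart.
Specifically, the 1st Saturday of each month.
1st Saturday of June 1999: Jun 5 1999.
July 1999 — 1st Saturday is Jul 3 1999.
August 1999 — 1st Saturday is Aug 7 1999.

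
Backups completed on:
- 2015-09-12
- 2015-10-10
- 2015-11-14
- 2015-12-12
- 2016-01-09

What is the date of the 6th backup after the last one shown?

2016-07-09

These are Saturdays at 28- or 35-day spacing (28, 35, 28, 28).
The pattern: 2nd Saturday of the month.
2nd Saturday of February 2016: 2016-02-13.
March 2016 — 2nd Saturday is 2016-03-12.
April 2016 — 2nd Saturday is 2016-04-09.
2nd Saturday of May 2016: 2016-05-14.
June 2016 — 2nd Saturday is 2016-06-11.
July 2016 — 2nd Saturday is 2016-07-09.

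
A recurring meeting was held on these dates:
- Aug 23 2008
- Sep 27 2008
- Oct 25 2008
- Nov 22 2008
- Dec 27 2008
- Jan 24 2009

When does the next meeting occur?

Feb 28 2009

Gaps: 35, 28, 28, 35, 28 days — a mix of 28 and 35. Every date is a Saturday.
Each is the 4th Saturday of its month.
February 2009 — 4th Saturday is Feb 28 2009.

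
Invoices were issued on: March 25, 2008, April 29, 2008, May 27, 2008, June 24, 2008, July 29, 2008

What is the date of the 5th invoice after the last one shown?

December 30, 2008

Every date is a Tuesday; gaps 35, 28, 28, 35 days.
Each is the last Tuesday of its month (at least one falls on the 29th or later, ruling out '4th Tuesday').
August 2008 ends with Tuesday August 26, 2008.
September 2008 ends with Tuesday September 30, 2008.
Last Tuesday of October 2008: October 28, 2008.
November 2008 ends with Tuesday November 25, 2008.
December 2008 ends with Tuesday December 30, 2008.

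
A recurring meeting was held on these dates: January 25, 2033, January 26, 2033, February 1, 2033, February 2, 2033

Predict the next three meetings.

Every event lands on a Tuesday or Wednesday (gaps cycle 1, 6, 1).
So the schedule is: every Tuesday and Wednesday.
Next Tuesday: February 8, 2033.
The following Wednesday is February 9, 2033.
The following Tuesday is February 15, 2033.

February 8, 2033; February 9, 2033; February 15, 2033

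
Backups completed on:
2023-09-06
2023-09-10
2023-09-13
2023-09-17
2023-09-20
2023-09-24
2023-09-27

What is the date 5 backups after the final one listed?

The gap pattern 4, 3, 4, 3, 4, 3 repeats every 2 events.
These are the Wednesdays and Sundays of each week.
The following Sunday is 2023-10-01.
Next Wednesday: 2023-10-04.
Next Sunday: 2023-10-08.
Next Wednesday: 2023-10-11.
The following Sunday is 2023-10-15.

2023-10-15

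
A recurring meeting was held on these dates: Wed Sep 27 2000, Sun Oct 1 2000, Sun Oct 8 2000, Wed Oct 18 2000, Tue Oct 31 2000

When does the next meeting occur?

Thu Nov 16 2000

Intervals are 4, 7, 10, 13 days — an arithmetic progression with common difference 3.
Next gap: 16 days. Tue Oct 31 2000 + 16 days = Thu Nov 16 2000.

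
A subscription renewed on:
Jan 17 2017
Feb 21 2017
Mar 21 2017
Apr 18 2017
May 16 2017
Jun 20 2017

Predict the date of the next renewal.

Jul 18 2017

Gaps: 35, 28, 28, 28, 35 days — a mix of 28 and 35. Every date is a Tuesday.
Each is the 3rd Tuesday of its month.
July 2017 — 3rd Tuesday is Jul 18 2017.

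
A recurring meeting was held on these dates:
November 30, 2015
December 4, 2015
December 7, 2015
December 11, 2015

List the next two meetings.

December 14, 2015; December 18, 2015

Every event lands on a Monday or Friday (gaps cycle 4, 3, 4).
So the schedule is: every Monday and Friday.
Next Monday: December 14, 2015.
The following Friday is December 18, 2015.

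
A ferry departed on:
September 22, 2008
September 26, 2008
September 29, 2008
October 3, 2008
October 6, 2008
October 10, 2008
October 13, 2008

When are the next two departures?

October 17, 2008; October 20, 2008

Every event lands on a Monday or Friday (gaps cycle 4, 3, 4, 3, 4, 3).
So the schedule is: every Monday and Friday.
Next Friday: October 17, 2008.
The following Monday is October 20, 2008.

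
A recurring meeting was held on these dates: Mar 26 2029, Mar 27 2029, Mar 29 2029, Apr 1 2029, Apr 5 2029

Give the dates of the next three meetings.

The spacing grows by 1 each time: 1, 2, 3, 4 days.
Next gap: 5 days. Apr 5 2029 + 5 days = Apr 10 2029.
Next gap: 6 days. Apr 10 2029 + 6 days = Apr 16 2029.
Next gap: 7 days. Apr 16 2029 + 7 days = Apr 23 2029.

Apr 10 2029, Apr 16 2029, Apr 23 2029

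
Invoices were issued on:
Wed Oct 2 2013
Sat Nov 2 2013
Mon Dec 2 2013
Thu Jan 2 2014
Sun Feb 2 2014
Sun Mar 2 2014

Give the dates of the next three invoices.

Each date is the 2nd; the gaps (31, 30, 31, 31, 28) track the month lengths.
The rule is the 2nd of each month.
Next: April 2014 → Wed Apr 2 2014.
May 2014: Fri May 2 2014.
Next: June 2014 → Mon Jun 2 2014.

Wed Apr 2 2014, Fri May 2 2014, Mon Jun 2 2014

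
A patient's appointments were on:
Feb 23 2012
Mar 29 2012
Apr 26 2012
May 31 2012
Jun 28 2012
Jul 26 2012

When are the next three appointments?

Aug 30 2012, Sep 27 2012, Oct 25 2012

All Thursdays; the gaps (35, 28, 35, 28, 28) vary with month length.
This is the last Thursday of each month.
August 2012 ends with Thursday Aug 30 2012.
September 2012 ends with Thursday Sep 27 2012.
Last Thursday of October 2012: Oct 25 2012.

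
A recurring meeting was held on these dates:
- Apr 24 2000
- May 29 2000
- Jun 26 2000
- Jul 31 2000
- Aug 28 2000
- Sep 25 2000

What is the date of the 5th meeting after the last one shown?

Feb 26 2001

All Mondays; the gaps (35, 28, 35, 28, 28) vary with month length.
This is the last Monday of each month.
Last Monday of October 2000: Oct 30 2000.
Last Monday of November 2000: Nov 27 2000.
Last Monday of December 2000: Dec 25 2000.
January 2001 ends with Monday Jan 29 2001.
Last Monday of February 2001: Feb 26 2001.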